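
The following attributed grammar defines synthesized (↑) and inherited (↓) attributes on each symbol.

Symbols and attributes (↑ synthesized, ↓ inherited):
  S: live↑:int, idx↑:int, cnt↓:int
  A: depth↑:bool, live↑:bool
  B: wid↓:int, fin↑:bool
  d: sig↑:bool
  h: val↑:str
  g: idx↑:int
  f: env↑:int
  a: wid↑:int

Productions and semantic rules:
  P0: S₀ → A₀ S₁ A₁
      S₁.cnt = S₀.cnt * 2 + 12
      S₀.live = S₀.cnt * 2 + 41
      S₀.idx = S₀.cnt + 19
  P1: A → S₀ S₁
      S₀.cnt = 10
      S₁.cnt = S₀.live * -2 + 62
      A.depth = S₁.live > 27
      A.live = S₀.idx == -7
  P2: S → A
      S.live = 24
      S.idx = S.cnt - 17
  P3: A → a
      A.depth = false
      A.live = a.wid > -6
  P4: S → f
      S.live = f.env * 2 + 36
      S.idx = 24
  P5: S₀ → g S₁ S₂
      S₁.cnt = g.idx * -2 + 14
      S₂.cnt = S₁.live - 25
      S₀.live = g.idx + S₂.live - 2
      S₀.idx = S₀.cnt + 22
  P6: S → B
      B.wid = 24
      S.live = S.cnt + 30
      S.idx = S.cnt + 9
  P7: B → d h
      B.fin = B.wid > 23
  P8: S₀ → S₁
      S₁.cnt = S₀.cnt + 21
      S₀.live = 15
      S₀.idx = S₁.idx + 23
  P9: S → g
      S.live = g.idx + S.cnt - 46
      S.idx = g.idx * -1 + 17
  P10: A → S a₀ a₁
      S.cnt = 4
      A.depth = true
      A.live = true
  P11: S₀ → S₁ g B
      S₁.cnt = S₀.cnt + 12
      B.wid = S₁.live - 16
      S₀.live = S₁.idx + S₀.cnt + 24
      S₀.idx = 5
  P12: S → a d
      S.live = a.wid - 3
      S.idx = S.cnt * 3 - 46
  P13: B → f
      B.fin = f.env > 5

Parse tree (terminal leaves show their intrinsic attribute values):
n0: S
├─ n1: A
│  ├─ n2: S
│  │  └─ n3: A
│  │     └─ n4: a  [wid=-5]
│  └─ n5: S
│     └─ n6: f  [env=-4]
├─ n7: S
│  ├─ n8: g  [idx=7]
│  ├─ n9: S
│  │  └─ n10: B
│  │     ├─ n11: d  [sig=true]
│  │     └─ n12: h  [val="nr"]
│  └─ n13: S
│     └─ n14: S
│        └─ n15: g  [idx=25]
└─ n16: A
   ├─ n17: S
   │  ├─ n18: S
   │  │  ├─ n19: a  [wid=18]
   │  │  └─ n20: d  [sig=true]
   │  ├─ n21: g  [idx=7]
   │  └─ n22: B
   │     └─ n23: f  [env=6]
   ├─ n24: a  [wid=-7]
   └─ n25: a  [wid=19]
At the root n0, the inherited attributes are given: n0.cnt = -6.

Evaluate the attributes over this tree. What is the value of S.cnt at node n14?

26

1. n0.cnt = -6  [given at root]
2. n2.cnt = 10  [10]
3. n4.wid = -5  [terminal]
4. n3.depth = false  [false]
5. n3.live = true  [a.wid > -6]
6. n2.live = 24  [24]
7. n2.idx = -7  [S.cnt - 17]
8. n5.cnt = 14  [S₀.live * -2 + 62]
9. n6.env = -4  [terminal]
10. n5.live = 28  [f.env * 2 + 36]
11. n5.idx = 24  [24]
12. n1.depth = true  [S₁.live > 27]
13. n1.live = true  [S₀.idx == -7]
14. n7.cnt = 0  [S₀.cnt * 2 + 12]
15. n8.idx = 7  [terminal]
16. n9.cnt = 0  [g.idx * -2 + 14]
17. n10.wid = 24  [24]
18. n11.sig = true  [terminal]
19. n12.val = "nr"  [terminal]
20. n10.fin = true  [B.wid > 23]
21. n9.live = 30  [S.cnt + 30]
22. n9.idx = 9  [S.cnt + 9]
23. n13.cnt = 5  [S₁.live - 25]
24. n14.cnt = 26  [S₀.cnt + 21]
25. n15.idx = 25  [terminal]
26. n14.live = 5  [g.idx + S.cnt - 46]
27. n14.idx = -8  [g.idx * -1 + 17]
28. n13.live = 15  [15]
29. n13.idx = 15  [S₁.idx + 23]
30. n7.live = 20  [g.idx + S₂.live - 2]
31. n7.idx = 22  [S₀.cnt + 22]
32. n17.cnt = 4  [4]
33. n18.cnt = 16  [S₀.cnt + 12]
34. n19.wid = 18  [terminal]
35. n20.sig = true  [terminal]
36. n18.live = 15  [a.wid - 3]
37. n18.idx = 2  [S.cnt * 3 - 46]
38. n21.idx = 7  [terminal]
39. n22.wid = -1  [S₁.live - 16]
40. n23.env = 6  [terminal]
41. n22.fin = true  [f.env > 5]
42. n17.live = 30  [S₁.idx + S₀.cnt + 24]
43. n17.idx = 5  [5]
44. n24.wid = -7  [terminal]
45. n25.wid = 19  [terminal]
46. n16.depth = true  [true]
47. n16.live = true  [true]
48. n0.live = 29  [S₀.cnt * 2 + 41]
49. n0.idx = 13  [S₀.cnt + 19]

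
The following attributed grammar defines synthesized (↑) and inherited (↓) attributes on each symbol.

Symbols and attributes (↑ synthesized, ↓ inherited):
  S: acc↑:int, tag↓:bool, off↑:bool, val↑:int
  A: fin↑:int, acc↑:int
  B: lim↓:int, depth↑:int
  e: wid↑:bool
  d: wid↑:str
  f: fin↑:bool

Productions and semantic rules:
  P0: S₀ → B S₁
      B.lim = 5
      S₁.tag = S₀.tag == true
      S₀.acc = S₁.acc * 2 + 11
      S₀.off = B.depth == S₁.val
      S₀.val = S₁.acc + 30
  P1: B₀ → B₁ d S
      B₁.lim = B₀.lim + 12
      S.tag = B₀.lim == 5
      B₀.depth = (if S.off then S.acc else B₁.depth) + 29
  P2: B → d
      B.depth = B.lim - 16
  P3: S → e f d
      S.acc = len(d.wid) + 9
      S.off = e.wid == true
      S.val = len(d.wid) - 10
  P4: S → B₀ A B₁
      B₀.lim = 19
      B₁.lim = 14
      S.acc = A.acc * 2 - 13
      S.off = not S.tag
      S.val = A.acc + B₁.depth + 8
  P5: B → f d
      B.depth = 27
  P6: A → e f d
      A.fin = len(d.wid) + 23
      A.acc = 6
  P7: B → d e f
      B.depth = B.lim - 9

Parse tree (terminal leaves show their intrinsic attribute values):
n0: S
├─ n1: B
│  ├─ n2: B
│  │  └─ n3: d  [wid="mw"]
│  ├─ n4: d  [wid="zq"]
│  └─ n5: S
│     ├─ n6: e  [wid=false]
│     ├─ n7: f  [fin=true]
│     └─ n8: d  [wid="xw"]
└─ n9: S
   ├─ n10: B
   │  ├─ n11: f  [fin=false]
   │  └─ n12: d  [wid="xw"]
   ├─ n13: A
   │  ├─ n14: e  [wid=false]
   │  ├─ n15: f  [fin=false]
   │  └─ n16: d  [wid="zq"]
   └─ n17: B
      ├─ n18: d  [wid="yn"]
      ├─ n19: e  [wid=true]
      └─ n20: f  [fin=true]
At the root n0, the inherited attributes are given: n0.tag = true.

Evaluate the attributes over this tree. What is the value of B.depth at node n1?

1. n0.tag = true  [given at root]
2. n1.lim = 5  [5]
3. n2.lim = 17  [B₀.lim + 12]
4. n3.wid = "mw"  [terminal]
5. n2.depth = 1  [B.lim - 16]
6. n4.wid = "zq"  [terminal]
7. n5.tag = true  [B₀.lim == 5]
8. n6.wid = false  [terminal]
9. n7.fin = true  [terminal]
10. n8.wid = "xw"  [terminal]
11. n5.acc = 11  [len(d.wid) + 9]
12. n5.off = false  [e.wid == true]
13. n5.val = -8  [len(d.wid) - 10]
14. n1.depth = 30  [(if S.off then S.acc else B₁.depth) + 29]
15. n9.tag = true  [S₀.tag == true]
16. n10.lim = 19  [19]
17. n11.fin = false  [terminal]
18. n12.wid = "xw"  [terminal]
19. n10.depth = 27  [27]
20. n14.wid = false  [terminal]
21. n15.fin = false  [terminal]
22. n16.wid = "zq"  [terminal]
23. n13.fin = 25  [len(d.wid) + 23]
24. n13.acc = 6  [6]
25. n17.lim = 14  [14]
26. n18.wid = "yn"  [terminal]
27. n19.wid = true  [terminal]
28. n20.fin = true  [terminal]
29. n17.depth = 5  [B.lim - 9]
30. n9.acc = -1  [A.acc * 2 - 13]
31. n9.off = false  [not S.tag]
32. n9.val = 19  [A.acc + B₁.depth + 8]
33. n0.acc = 9  [S₁.acc * 2 + 11]
34. n0.off = false  [B.depth == S₁.val]
35. n0.val = 29  [S₁.acc + 30]

30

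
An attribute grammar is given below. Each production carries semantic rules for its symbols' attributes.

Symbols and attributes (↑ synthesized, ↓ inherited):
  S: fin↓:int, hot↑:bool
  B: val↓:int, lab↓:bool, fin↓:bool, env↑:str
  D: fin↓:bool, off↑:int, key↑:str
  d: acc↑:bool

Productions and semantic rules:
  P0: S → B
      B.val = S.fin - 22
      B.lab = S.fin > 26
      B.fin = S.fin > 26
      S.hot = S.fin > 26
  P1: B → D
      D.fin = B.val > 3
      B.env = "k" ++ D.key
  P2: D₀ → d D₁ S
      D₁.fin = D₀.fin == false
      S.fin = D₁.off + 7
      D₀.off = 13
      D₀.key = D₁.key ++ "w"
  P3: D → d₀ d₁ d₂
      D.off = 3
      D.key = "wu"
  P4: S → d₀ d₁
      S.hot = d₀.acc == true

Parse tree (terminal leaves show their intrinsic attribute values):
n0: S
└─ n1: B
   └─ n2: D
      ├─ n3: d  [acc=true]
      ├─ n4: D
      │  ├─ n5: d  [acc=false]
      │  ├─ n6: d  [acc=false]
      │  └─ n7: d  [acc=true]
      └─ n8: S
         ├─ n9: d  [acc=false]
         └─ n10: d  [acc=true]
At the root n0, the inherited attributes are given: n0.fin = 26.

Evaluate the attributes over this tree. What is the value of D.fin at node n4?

false

1. n0.fin = 26  [given at root]
2. n1.val = 4  [S.fin - 22]
3. n1.lab = false  [S.fin > 26]
4. n1.fin = false  [S.fin > 26]
5. n2.fin = true  [B.val > 3]
6. n3.acc = true  [terminal]
7. n4.fin = false  [D₀.fin == false]
8. n5.acc = false  [terminal]
9. n6.acc = false  [terminal]
10. n7.acc = true  [terminal]
11. n4.off = 3  [3]
12. n4.key = "wu"  ["wu"]
13. n8.fin = 10  [D₁.off + 7]
14. n9.acc = false  [terminal]
15. n10.acc = true  [terminal]
16. n8.hot = false  [d₀.acc == true]
17. n2.off = 13  [13]
18. n2.key = "wuw"  [D₁.key ++ "w"]
19. n1.env = "kwuw"  ["k" ++ D.key]
20. n0.hot = false  [S.fin > 26]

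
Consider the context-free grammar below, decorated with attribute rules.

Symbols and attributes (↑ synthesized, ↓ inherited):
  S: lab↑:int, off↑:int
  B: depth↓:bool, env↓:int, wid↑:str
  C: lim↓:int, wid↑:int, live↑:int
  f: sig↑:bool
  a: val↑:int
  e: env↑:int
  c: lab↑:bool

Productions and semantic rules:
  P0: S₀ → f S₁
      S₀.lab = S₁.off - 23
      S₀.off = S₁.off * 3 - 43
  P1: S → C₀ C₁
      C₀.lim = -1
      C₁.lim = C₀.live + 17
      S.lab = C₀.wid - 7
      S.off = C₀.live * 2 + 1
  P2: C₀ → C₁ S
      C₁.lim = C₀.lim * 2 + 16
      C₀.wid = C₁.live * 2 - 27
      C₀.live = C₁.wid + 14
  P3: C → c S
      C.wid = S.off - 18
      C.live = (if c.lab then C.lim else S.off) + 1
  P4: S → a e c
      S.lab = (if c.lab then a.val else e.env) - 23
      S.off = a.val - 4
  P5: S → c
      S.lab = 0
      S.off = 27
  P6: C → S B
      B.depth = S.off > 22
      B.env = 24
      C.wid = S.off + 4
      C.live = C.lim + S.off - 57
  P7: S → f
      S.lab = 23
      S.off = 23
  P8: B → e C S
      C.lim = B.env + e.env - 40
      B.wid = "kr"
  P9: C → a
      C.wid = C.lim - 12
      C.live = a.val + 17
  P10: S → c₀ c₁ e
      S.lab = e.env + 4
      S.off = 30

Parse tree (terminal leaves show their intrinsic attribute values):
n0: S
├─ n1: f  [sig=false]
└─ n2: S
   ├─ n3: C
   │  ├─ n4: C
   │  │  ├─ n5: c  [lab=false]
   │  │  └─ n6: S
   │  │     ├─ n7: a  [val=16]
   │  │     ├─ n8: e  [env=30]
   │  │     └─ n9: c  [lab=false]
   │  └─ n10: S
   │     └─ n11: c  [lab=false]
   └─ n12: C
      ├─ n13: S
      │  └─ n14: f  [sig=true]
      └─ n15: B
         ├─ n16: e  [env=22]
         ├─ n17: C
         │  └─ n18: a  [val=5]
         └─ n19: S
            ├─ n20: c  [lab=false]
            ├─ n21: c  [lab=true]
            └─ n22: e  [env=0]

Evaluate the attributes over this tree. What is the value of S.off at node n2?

1. n1.sig = false  [terminal]
2. n3.lim = -1  [-1]
3. n4.lim = 14  [C₀.lim * 2 + 16]
4. n5.lab = false  [terminal]
5. n7.val = 16  [terminal]
6. n8.env = 30  [terminal]
7. n9.lab = false  [terminal]
8. n6.lab = 7  [(if c.lab then a.val else e.env) - 23]
9. n6.off = 12  [a.val - 4]
10. n4.wid = -6  [S.off - 18]
11. n4.live = 13  [(if c.lab then C.lim else S.off) + 1]
12. n11.lab = false  [terminal]
13. n10.lab = 0  [0]
14. n10.off = 27  [27]
15. n3.wid = -1  [C₁.live * 2 - 27]
16. n3.live = 8  [C₁.wid + 14]
17. n12.lim = 25  [C₀.live + 17]
18. n14.sig = true  [terminal]
19. n13.lab = 23  [23]
20. n13.off = 23  [23]
21. n15.depth = true  [S.off > 22]
22. n15.env = 24  [24]
23. n16.env = 22  [terminal]
24. n17.lim = 6  [B.env + e.env - 40]
25. n18.val = 5  [terminal]
26. n17.wid = -6  [C.lim - 12]
27. n17.live = 22  [a.val + 17]
28. n20.lab = false  [terminal]
29. n21.lab = true  [terminal]
30. n22.env = 0  [terminal]
31. n19.lab = 4  [e.env + 4]
32. n19.off = 30  [30]
33. n15.wid = "kr"  ["kr"]
34. n12.wid = 27  [S.off + 4]
35. n12.live = -9  [C.lim + S.off - 57]
36. n2.lab = -8  [C₀.wid - 7]
37. n2.off = 17  [C₀.live * 2 + 1]
38. n0.lab = -6  [S₁.off - 23]
39. n0.off = 8  [S₁.off * 3 - 43]

17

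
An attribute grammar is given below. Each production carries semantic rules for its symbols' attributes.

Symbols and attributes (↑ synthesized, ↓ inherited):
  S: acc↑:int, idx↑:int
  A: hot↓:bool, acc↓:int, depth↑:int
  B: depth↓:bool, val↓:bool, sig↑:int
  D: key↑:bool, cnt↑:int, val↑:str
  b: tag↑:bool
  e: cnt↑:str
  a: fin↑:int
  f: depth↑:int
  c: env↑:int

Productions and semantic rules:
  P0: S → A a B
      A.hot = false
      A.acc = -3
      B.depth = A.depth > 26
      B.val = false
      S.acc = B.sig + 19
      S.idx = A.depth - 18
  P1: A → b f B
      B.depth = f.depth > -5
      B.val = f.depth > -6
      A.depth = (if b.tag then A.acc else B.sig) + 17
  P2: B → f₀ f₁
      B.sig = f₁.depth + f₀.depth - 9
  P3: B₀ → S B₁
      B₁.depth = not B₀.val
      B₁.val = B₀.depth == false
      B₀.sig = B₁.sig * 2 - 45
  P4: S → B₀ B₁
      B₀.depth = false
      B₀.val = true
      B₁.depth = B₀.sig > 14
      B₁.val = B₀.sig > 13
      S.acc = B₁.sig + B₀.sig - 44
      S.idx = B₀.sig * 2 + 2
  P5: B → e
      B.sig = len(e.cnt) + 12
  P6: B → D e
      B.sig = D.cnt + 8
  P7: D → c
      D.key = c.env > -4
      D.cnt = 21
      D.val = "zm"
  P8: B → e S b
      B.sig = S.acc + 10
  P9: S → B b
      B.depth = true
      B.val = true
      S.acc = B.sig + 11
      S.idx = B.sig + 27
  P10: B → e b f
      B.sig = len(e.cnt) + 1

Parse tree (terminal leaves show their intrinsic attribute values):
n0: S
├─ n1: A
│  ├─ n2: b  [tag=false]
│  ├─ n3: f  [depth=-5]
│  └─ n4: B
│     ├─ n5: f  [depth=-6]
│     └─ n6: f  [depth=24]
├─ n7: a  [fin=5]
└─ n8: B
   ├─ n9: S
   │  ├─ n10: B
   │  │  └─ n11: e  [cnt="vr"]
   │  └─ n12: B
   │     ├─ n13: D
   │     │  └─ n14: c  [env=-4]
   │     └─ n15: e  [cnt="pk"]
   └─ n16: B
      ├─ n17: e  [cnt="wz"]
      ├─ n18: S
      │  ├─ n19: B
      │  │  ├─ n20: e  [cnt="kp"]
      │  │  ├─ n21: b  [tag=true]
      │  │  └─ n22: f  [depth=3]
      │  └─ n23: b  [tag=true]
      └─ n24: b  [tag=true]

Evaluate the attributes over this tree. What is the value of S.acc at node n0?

22

1. n1.hot = false  [false]
2. n1.acc = -3  [-3]
3. n2.tag = false  [terminal]
4. n3.depth = -5  [terminal]
5. n4.depth = false  [f.depth > -5]
6. n4.val = true  [f.depth > -6]
7. n5.depth = -6  [terminal]
8. n6.depth = 24  [terminal]
9. n4.sig = 9  [f₁.depth + f₀.depth - 9]
10. n1.depth = 26  [(if b.tag then A.acc else B.sig) + 17]
11. n7.fin = 5  [terminal]
12. n8.depth = false  [A.depth > 26]
13. n8.val = false  [false]
14. n10.depth = false  [false]
15. n10.val = true  [true]
16. n11.cnt = "vr"  [terminal]
17. n10.sig = 14  [len(e.cnt) + 12]
18. n12.depth = false  [B₀.sig > 14]
19. n12.val = true  [B₀.sig > 13]
20. n14.env = -4  [terminal]
21. n13.key = false  [c.env > -4]
22. n13.cnt = 21  [21]
23. n13.val = "zm"  ["zm"]
24. n15.cnt = "pk"  [terminal]
25. n12.sig = 29  [D.cnt + 8]
26. n9.acc = -1  [B₁.sig + B₀.sig - 44]
27. n9.idx = 30  [B₀.sig * 2 + 2]
28. n16.depth = true  [not B₀.val]
29. n16.val = true  [B₀.depth == false]
30. n17.cnt = "wz"  [terminal]
31. n19.depth = true  [true]
32. n19.val = true  [true]
33. n20.cnt = "kp"  [terminal]
34. n21.tag = true  [terminal]
35. n22.depth = 3  [terminal]
36. n19.sig = 3  [len(e.cnt) + 1]
37. n23.tag = true  [terminal]
38. n18.acc = 14  [B.sig + 11]
39. n18.idx = 30  [B.sig + 27]
40. n24.tag = true  [terminal]
41. n16.sig = 24  [S.acc + 10]
42. n8.sig = 3  [B₁.sig * 2 - 45]
43. n0.acc = 22  [B.sig + 19]
44. n0.idx = 8  [A.depth - 18]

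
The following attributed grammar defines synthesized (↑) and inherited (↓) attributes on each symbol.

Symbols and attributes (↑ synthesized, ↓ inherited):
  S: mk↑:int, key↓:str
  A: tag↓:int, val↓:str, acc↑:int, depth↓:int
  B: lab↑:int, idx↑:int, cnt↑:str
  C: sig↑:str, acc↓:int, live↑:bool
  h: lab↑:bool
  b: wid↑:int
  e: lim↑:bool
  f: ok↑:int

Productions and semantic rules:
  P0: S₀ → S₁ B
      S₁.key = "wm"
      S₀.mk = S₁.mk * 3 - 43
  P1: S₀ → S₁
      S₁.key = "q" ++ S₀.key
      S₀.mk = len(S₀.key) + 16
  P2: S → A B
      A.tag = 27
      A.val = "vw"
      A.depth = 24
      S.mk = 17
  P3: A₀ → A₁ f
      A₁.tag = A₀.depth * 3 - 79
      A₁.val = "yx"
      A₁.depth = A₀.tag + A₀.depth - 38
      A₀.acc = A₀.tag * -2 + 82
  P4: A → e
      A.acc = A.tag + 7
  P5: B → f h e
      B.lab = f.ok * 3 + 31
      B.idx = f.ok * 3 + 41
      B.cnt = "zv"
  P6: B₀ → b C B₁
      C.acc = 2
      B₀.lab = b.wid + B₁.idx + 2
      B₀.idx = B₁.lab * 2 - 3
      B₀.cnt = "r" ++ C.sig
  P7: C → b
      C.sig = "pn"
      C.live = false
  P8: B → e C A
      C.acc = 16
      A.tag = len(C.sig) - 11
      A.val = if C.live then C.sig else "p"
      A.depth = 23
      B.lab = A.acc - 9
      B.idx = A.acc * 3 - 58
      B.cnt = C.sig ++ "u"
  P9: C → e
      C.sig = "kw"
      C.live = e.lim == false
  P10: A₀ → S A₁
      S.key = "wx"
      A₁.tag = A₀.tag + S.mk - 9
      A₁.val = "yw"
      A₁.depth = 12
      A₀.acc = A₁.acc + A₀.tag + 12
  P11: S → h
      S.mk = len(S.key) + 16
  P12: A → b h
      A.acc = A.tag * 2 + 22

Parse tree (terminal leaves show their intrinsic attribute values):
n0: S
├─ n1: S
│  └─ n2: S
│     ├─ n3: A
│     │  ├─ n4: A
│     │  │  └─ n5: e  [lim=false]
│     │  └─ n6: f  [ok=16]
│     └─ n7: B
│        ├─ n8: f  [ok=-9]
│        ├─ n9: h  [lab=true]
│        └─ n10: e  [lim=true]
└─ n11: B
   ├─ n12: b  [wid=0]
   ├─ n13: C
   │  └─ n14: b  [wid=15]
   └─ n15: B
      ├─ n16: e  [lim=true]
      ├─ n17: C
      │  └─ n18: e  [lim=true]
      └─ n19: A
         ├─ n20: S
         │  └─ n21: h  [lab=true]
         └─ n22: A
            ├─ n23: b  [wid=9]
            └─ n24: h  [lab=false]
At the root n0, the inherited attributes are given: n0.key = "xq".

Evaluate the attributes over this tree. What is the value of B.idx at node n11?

1. n0.key = "xq"  [given at root]
2. n1.key = "wm"  ["wm"]
3. n2.key = "qwm"  ["q" ++ S₀.key]
4. n3.tag = 27  [27]
5. n3.val = "vw"  ["vw"]
6. n3.depth = 24  [24]
7. n4.tag = -7  [A₀.depth * 3 - 79]
8. n4.val = "yx"  ["yx"]
9. n4.depth = 13  [A₀.tag + A₀.depth - 38]
10. n5.lim = false  [terminal]
11. n4.acc = 0  [A.tag + 7]
12. n6.ok = 16  [terminal]
13. n3.acc = 28  [A₀.tag * -2 + 82]
14. n8.ok = -9  [terminal]
15. n9.lab = true  [terminal]
16. n10.lim = true  [terminal]
17. n7.lab = 4  [f.ok * 3 + 31]
18. n7.idx = 14  [f.ok * 3 + 41]
19. n7.cnt = "zv"  ["zv"]
20. n2.mk = 17  [17]
21. n1.mk = 18  [len(S₀.key) + 16]
22. n12.wid = 0  [terminal]
23. n13.acc = 2  [2]
24. n14.wid = 15  [terminal]
25. n13.sig = "pn"  ["pn"]
26. n13.live = false  [false]
27. n16.lim = true  [terminal]
28. n17.acc = 16  [16]
29. n18.lim = true  [terminal]
30. n17.sig = "kw"  ["kw"]
31. n17.live = false  [e.lim == false]
32. n19.tag = -9  [len(C.sig) - 11]
33. n19.val = "p"  [if C.live then C.sig else "p"]
34. n19.depth = 23  [23]
35. n20.key = "wx"  ["wx"]
36. n21.lab = true  [terminal]
37. n20.mk = 18  [len(S.key) + 16]
38. n22.tag = 0  [A₀.tag + S.mk - 9]
39. n22.val = "yw"  ["yw"]
40. n22.depth = 12  [12]
41. n23.wid = 9  [terminal]
42. n24.lab = false  [terminal]
43. n22.acc = 22  [A.tag * 2 + 22]
44. n19.acc = 25  [A₁.acc + A₀.tag + 12]
45. n15.lab = 16  [A.acc - 9]
46. n15.idx = 17  [A.acc * 3 - 58]
47. n15.cnt = "kwu"  [C.sig ++ "u"]
48. n11.lab = 19  [b.wid + B₁.idx + 2]
49. n11.idx = 29  [B₁.lab * 2 - 3]
50. n11.cnt = "rpn"  ["r" ++ C.sig]
51. n0.mk = 11  [S₁.mk * 3 - 43]

29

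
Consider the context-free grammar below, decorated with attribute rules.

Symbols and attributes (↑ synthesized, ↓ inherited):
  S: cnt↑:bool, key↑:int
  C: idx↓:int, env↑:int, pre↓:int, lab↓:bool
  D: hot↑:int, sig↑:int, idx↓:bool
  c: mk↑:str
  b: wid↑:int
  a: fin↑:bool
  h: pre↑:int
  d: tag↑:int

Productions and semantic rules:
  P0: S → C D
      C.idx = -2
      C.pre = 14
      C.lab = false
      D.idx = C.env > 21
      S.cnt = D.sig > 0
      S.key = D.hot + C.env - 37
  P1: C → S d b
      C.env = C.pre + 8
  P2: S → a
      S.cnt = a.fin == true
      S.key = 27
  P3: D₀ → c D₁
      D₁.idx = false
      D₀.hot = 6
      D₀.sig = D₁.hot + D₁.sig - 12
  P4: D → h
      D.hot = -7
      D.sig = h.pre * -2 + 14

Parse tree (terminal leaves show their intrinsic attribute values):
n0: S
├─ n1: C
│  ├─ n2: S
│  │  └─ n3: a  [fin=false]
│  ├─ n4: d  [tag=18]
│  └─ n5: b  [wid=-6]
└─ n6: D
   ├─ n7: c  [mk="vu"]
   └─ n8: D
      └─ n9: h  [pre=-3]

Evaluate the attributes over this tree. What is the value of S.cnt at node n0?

1. n1.idx = -2  [-2]
2. n1.pre = 14  [14]
3. n1.lab = false  [false]
4. n3.fin = false  [terminal]
5. n2.cnt = false  [a.fin == true]
6. n2.key = 27  [27]
7. n4.tag = 18  [terminal]
8. n5.wid = -6  [terminal]
9. n1.env = 22  [C.pre + 8]
10. n6.idx = true  [C.env > 21]
11. n7.mk = "vu"  [terminal]
12. n8.idx = false  [false]
13. n9.pre = -3  [terminal]
14. n8.hot = -7  [-7]
15. n8.sig = 20  [h.pre * -2 + 14]
16. n6.hot = 6  [6]
17. n6.sig = 1  [D₁.hot + D₁.sig - 12]
18. n0.cnt = true  [D.sig > 0]
19. n0.key = -9  [D.hot + C.env - 37]

true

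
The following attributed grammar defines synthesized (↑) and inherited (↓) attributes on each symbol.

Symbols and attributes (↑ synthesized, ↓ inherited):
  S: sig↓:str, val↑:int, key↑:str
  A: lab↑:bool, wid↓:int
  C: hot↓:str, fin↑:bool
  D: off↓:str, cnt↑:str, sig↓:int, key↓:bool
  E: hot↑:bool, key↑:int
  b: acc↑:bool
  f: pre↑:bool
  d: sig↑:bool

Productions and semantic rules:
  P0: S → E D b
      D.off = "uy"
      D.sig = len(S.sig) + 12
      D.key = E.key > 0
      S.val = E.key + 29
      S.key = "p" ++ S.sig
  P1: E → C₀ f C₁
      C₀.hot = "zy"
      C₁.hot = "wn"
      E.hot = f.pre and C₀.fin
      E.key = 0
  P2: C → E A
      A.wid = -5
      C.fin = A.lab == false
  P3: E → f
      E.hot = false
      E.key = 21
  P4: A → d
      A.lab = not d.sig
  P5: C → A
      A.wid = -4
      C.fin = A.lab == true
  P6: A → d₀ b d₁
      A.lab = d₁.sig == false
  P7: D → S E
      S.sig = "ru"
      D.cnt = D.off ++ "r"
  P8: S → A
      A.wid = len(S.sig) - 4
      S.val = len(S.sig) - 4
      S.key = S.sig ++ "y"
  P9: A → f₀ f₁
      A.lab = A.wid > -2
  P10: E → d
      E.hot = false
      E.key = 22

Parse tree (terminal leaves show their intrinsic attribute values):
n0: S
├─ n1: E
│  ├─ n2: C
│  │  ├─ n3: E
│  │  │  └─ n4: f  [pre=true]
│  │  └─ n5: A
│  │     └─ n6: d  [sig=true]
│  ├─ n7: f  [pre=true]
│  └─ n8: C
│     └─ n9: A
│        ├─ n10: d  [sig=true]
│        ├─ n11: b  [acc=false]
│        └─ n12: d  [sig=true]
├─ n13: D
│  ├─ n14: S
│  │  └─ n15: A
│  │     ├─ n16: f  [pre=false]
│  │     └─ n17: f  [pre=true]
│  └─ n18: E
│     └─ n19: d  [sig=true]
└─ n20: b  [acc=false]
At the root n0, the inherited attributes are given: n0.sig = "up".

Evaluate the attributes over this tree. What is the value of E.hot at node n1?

true

1. n0.sig = "up"  [given at root]
2. n2.hot = "zy"  ["zy"]
3. n4.pre = true  [terminal]
4. n3.hot = false  [false]
5. n3.key = 21  [21]
6. n5.wid = -5  [-5]
7. n6.sig = true  [terminal]
8. n5.lab = false  [not d.sig]
9. n2.fin = true  [A.lab == false]
10. n7.pre = true  [terminal]
11. n8.hot = "wn"  ["wn"]
12. n9.wid = -4  [-4]
13. n10.sig = true  [terminal]
14. n11.acc = false  [terminal]
15. n12.sig = true  [terminal]
16. n9.lab = false  [d₁.sig == false]
17. n8.fin = false  [A.lab == true]
18. n1.hot = true  [f.pre and C₀.fin]
19. n1.key = 0  [0]
20. n13.off = "uy"  ["uy"]
21. n13.sig = 14  [len(S.sig) + 12]
22. n13.key = false  [E.key > 0]
23. n14.sig = "ru"  ["ru"]
24. n15.wid = -2  [len(S.sig) - 4]
25. n16.pre = false  [terminal]
26. n17.pre = true  [terminal]
27. n15.lab = false  [A.wid > -2]
28. n14.val = -2  [len(S.sig) - 4]
29. n14.key = "ruy"  [S.sig ++ "y"]
30. n19.sig = true  [terminal]
31. n18.hot = false  [false]
32. n18.key = 22  [22]
33. n13.cnt = "uyr"  [D.off ++ "r"]
34. n20.acc = false  [terminal]
35. n0.val = 29  [E.key + 29]
36. n0.key = "pup"  ["p" ++ S.sig]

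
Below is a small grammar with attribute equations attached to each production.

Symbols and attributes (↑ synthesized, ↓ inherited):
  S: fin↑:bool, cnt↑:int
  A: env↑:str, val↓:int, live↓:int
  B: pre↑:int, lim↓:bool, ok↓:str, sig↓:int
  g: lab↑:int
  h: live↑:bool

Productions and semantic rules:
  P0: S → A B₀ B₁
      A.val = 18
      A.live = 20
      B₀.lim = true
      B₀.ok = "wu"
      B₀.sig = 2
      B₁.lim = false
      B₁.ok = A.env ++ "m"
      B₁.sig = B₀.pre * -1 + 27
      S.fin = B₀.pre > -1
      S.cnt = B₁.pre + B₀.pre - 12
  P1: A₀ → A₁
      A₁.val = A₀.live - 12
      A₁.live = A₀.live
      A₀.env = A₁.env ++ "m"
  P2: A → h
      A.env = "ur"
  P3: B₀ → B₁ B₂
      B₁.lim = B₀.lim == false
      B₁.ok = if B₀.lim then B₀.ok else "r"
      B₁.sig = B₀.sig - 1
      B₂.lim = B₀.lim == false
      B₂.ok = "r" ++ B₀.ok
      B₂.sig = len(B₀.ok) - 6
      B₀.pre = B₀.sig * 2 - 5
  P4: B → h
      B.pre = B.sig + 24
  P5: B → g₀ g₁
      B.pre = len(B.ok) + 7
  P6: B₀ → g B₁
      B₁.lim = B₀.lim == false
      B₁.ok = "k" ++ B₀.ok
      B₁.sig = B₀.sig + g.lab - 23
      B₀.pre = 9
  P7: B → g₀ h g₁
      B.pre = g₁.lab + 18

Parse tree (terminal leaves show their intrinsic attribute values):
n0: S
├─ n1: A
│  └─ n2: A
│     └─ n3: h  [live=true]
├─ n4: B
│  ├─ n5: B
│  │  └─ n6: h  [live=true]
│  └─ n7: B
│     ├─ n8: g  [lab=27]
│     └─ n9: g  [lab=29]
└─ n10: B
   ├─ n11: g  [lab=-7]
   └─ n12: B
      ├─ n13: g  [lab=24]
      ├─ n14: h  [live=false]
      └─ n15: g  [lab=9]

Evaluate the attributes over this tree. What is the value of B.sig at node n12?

1. n1.val = 18  [18]
2. n1.live = 20  [20]
3. n2.val = 8  [A₀.live - 12]
4. n2.live = 20  [A₀.live]
5. n3.live = true  [terminal]
6. n2.env = "ur"  ["ur"]
7. n1.env = "urm"  [A₁.env ++ "m"]
8. n4.lim = true  [true]
9. n4.ok = "wu"  ["wu"]
10. n4.sig = 2  [2]
11. n5.lim = false  [B₀.lim == false]
12. n5.ok = "wu"  [if B₀.lim then B₀.ok else "r"]
13. n5.sig = 1  [B₀.sig - 1]
14. n6.live = true  [terminal]
15. n5.pre = 25  [B.sig + 24]
16. n7.lim = false  [B₀.lim == false]
17. n7.ok = "rwu"  ["r" ++ B₀.ok]
18. n7.sig = -4  [len(B₀.ok) - 6]
19. n8.lab = 27  [terminal]
20. n9.lab = 29  [terminal]
21. n7.pre = 10  [len(B.ok) + 7]
22. n4.pre = -1  [B₀.sig * 2 - 5]
23. n10.lim = false  [false]
24. n10.ok = "urmm"  [A.env ++ "m"]
25. n10.sig = 28  [B₀.pre * -1 + 27]
26. n11.lab = -7  [terminal]
27. n12.lim = true  [B₀.lim == false]
28. n12.ok = "kurmm"  ["k" ++ B₀.ok]
29. n12.sig = -2  [B₀.sig + g.lab - 23]
30. n13.lab = 24  [terminal]
31. n14.live = false  [terminal]
32. n15.lab = 9  [terminal]
33. n12.pre = 27  [g₁.lab + 18]
34. n10.pre = 9  [9]
35. n0.fin = false  [B₀.pre > -1]
36. n0.cnt = -4  [B₁.pre + B₀.pre - 12]

-2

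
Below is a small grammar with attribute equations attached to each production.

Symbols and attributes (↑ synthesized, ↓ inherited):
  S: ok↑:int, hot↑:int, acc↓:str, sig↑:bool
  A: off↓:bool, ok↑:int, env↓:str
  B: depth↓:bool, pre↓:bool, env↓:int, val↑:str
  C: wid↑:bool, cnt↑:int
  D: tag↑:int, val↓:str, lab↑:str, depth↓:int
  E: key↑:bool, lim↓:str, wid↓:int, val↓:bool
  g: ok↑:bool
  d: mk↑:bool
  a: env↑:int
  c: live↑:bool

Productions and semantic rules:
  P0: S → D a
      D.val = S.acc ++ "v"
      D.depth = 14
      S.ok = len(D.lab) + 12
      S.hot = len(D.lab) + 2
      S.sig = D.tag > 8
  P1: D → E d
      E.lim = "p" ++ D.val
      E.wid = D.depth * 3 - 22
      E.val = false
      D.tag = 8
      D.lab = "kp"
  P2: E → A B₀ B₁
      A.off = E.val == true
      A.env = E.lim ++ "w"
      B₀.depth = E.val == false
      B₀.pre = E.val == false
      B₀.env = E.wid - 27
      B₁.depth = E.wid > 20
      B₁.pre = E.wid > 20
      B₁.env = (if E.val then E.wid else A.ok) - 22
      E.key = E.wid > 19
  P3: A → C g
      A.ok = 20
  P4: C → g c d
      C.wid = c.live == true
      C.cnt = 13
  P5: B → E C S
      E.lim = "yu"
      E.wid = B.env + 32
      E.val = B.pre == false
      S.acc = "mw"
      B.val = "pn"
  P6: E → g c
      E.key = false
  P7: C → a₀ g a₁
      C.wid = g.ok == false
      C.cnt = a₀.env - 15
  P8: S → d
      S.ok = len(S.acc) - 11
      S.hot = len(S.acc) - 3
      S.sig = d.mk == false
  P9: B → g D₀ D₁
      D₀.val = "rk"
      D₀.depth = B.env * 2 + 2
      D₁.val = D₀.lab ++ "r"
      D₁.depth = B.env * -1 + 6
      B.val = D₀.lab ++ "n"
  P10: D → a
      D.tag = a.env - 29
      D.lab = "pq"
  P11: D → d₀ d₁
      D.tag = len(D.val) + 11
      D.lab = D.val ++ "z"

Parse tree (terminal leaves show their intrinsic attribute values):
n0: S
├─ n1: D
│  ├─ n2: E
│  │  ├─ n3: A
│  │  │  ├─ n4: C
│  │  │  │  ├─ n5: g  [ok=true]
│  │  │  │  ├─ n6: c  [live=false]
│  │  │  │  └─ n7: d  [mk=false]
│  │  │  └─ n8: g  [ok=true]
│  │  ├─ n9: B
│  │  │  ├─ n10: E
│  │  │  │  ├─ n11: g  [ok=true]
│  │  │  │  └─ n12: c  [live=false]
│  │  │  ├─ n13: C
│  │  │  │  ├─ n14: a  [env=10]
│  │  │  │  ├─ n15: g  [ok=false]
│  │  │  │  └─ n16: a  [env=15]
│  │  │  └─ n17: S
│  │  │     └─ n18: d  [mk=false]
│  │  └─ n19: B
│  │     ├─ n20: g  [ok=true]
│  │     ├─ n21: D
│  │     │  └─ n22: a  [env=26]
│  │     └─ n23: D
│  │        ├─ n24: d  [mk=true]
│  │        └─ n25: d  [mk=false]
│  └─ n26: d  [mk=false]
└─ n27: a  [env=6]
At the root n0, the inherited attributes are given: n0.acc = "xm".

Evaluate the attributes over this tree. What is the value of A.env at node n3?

1. n0.acc = "xm"  [given at root]
2. n1.val = "xmv"  [S.acc ++ "v"]
3. n1.depth = 14  [14]
4. n2.lim = "pxmv"  ["p" ++ D.val]
5. n2.wid = 20  [D.depth * 3 - 22]
6. n2.val = false  [false]
7. n3.off = false  [E.val == true]
8. n3.env = "pxmvw"  [E.lim ++ "w"]
9. n5.ok = true  [terminal]
10. n6.live = false  [terminal]
11. n7.mk = false  [terminal]
12. n4.wid = false  [c.live == true]
13. n4.cnt = 13  [13]
14. n8.ok = true  [terminal]
15. n3.ok = 20  [20]
16. n9.depth = true  [E.val == false]
17. n9.pre = true  [E.val == false]
18. n9.env = -7  [E.wid - 27]
19. n10.lim = "yu"  ["yu"]
20. n10.wid = 25  [B.env + 32]
21. n10.val = false  [B.pre == false]
22. n11.ok = true  [terminal]
23. n12.live = false  [terminal]
24. n10.key = false  [false]
25. n14.env = 10  [terminal]
26. n15.ok = false  [terminal]
27. n16.env = 15  [terminal]
28. n13.wid = true  [g.ok == false]
29. n13.cnt = -5  [a₀.env - 15]
30. n17.acc = "mw"  ["mw"]
31. n18.mk = false  [terminal]
32. n17.ok = -9  [len(S.acc) - 11]
33. n17.hot = -1  [len(S.acc) - 3]
34. n17.sig = true  [d.mk == false]
35. n9.val = "pn"  ["pn"]
36. n19.depth = false  [E.wid > 20]
37. n19.pre = false  [E.wid > 20]
38. n19.env = -2  [(if E.val then E.wid else A.ok) - 22]
39. n20.ok = true  [terminal]
40. n21.val = "rk"  ["rk"]
41. n21.depth = -2  [B.env * 2 + 2]
42. n22.env = 26  [terminal]
43. n21.tag = -3  [a.env - 29]
44. n21.lab = "pq"  ["pq"]
45. n23.val = "pqr"  [D₀.lab ++ "r"]
46. n23.depth = 8  [B.env * -1 + 6]
47. n24.mk = true  [terminal]
48. n25.mk = false  [terminal]
49. n23.tag = 14  [len(D.val) + 11]
50. n23.lab = "pqrz"  [D.val ++ "z"]
51. n19.val = "pqn"  [D₀.lab ++ "n"]
52. n2.key = true  [E.wid > 19]
53. n26.mk = false  [terminal]
54. n1.tag = 8  [8]
55. n1.lab = "kp"  ["kp"]
56. n27.env = 6  [terminal]
57. n0.ok = 14  [len(D.lab) + 12]
58. n0.hot = 4  [len(D.lab) + 2]
59. n0.sig = false  [D.tag > 8]

"pxmvw"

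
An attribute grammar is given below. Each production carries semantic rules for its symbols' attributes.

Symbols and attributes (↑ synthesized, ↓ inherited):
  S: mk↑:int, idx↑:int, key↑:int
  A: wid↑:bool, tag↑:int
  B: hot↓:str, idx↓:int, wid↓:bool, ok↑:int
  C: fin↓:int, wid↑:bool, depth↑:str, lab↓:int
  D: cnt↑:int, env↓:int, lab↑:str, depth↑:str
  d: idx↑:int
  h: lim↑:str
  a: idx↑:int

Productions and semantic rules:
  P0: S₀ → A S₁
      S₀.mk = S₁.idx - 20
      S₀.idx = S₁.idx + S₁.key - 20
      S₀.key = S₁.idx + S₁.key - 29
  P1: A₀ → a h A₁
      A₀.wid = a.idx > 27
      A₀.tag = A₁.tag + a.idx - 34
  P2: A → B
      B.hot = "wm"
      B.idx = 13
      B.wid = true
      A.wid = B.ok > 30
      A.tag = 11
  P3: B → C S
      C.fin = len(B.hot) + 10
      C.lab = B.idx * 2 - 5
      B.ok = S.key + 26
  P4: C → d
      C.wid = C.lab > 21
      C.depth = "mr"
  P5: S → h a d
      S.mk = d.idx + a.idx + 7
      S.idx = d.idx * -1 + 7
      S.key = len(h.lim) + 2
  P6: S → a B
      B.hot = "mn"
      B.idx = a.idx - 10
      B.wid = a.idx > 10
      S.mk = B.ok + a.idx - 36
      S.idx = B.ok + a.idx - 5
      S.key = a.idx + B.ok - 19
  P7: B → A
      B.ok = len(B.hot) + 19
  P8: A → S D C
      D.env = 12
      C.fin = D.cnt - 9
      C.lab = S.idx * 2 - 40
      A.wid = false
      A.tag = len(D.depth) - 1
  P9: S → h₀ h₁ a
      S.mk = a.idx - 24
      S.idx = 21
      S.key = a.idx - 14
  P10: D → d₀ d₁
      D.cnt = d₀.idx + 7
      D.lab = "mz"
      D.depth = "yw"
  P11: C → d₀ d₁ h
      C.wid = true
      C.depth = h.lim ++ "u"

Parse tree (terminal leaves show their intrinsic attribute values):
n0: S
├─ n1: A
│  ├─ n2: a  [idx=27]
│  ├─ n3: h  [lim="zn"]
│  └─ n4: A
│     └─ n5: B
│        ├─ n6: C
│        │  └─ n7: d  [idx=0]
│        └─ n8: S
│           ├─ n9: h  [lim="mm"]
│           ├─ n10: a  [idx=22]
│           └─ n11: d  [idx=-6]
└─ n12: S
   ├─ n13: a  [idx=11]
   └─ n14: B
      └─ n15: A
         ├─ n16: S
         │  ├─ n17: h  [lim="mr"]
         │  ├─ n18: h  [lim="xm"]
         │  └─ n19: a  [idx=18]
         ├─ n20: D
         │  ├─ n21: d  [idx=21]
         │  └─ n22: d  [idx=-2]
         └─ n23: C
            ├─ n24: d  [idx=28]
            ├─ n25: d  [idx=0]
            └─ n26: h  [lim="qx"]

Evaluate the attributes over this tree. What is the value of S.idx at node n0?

20

1. n2.idx = 27  [terminal]
2. n3.lim = "zn"  [terminal]
3. n5.hot = "wm"  ["wm"]
4. n5.idx = 13  [13]
5. n5.wid = true  [true]
6. n6.fin = 12  [len(B.hot) + 10]
7. n6.lab = 21  [B.idx * 2 - 5]
8. n7.idx = 0  [terminal]
9. n6.wid = false  [C.lab > 21]
10. n6.depth = "mr"  ["mr"]
11. n9.lim = "mm"  [terminal]
12. n10.idx = 22  [terminal]
13. n11.idx = -6  [terminal]
14. n8.mk = 23  [d.idx + a.idx + 7]
15. n8.idx = 13  [d.idx * -1 + 7]
16. n8.key = 4  [len(h.lim) + 2]
17. n5.ok = 30  [S.key + 26]
18. n4.wid = false  [B.ok > 30]
19. n4.tag = 11  [11]
20. n1.wid = false  [a.idx > 27]
21. n1.tag = 4  [A₁.tag + a.idx - 34]
22. n13.idx = 11  [terminal]
23. n14.hot = "mn"  ["mn"]
24. n14.idx = 1  [a.idx - 10]
25. n14.wid = true  [a.idx > 10]
26. n17.lim = "mr"  [terminal]
27. n18.lim = "xm"  [terminal]
28. n19.idx = 18  [terminal]
29. n16.mk = -6  [a.idx - 24]
30. n16.idx = 21  [21]
31. n16.key = 4  [a.idx - 14]
32. n20.env = 12  [12]
33. n21.idx = 21  [terminal]
34. n22.idx = -2  [terminal]
35. n20.cnt = 28  [d₀.idx + 7]
36. n20.lab = "mz"  ["mz"]
37. n20.depth = "yw"  ["yw"]
38. n23.fin = 19  [D.cnt - 9]
39. n23.lab = 2  [S.idx * 2 - 40]
40. n24.idx = 28  [terminal]
41. n25.idx = 0  [terminal]
42. n26.lim = "qx"  [terminal]
43. n23.wid = true  [true]
44. n23.depth = "qxu"  [h.lim ++ "u"]
45. n15.wid = false  [false]
46. n15.tag = 1  [len(D.depth) - 1]
47. n14.ok = 21  [len(B.hot) + 19]
48. n12.mk = -4  [B.ok + a.idx - 36]
49. n12.idx = 27  [B.ok + a.idx - 5]
50. n12.key = 13  [a.idx + B.ok - 19]
51. n0.mk = 7  [S₁.idx - 20]
52. n0.idx = 20  [S₁.idx + S₁.key - 20]
53. n0.key = 11  [S₁.idx + S₁.key - 29]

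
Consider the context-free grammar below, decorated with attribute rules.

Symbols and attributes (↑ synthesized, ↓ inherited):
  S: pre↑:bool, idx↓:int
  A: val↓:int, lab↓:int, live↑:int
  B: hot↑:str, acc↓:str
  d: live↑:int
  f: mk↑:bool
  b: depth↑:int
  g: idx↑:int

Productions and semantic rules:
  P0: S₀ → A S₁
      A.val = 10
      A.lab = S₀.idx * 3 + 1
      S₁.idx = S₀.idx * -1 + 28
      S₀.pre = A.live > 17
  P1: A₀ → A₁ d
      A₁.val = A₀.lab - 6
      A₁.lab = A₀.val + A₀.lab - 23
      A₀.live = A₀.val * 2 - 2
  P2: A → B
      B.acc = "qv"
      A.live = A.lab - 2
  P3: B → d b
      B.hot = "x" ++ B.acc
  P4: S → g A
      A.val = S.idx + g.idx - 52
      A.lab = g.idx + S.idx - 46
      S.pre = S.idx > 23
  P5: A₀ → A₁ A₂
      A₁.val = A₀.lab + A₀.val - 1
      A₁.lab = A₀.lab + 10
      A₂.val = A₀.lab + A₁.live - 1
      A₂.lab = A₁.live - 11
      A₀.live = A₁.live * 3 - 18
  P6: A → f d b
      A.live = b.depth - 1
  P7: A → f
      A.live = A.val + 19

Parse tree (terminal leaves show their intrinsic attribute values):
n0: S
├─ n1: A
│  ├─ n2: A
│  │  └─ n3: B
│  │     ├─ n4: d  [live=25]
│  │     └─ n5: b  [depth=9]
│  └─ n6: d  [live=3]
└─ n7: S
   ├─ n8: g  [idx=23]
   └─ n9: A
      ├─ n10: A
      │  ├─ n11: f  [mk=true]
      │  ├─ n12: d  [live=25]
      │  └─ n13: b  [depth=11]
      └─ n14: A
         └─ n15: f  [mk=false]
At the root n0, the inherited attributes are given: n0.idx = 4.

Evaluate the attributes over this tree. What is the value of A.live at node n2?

-2

1. n0.idx = 4  [given at root]
2. n1.val = 10  [10]
3. n1.lab = 13  [S₀.idx * 3 + 1]
4. n2.val = 7  [A₀.lab - 6]
5. n2.lab = 0  [A₀.val + A₀.lab - 23]
6. n3.acc = "qv"  ["qv"]
7. n4.live = 25  [terminal]
8. n5.depth = 9  [terminal]
9. n3.hot = "xqv"  ["x" ++ B.acc]
10. n2.live = -2  [A.lab - 2]
11. n6.live = 3  [terminal]
12. n1.live = 18  [A₀.val * 2 - 2]
13. n7.idx = 24  [S₀.idx * -1 + 28]
14. n8.idx = 23  [terminal]
15. n9.val = -5  [S.idx + g.idx - 52]
16. n9.lab = 1  [g.idx + S.idx - 46]
17. n10.val = -5  [A₀.lab + A₀.val - 1]
18. n10.lab = 11  [A₀.lab + 10]
19. n11.mk = true  [terminal]
20. n12.live = 25  [terminal]
21. n13.depth = 11  [terminal]
22. n10.live = 10  [b.depth - 1]
23. n14.val = 10  [A₀.lab + A₁.live - 1]
24. n14.lab = -1  [A₁.live - 11]
25. n15.mk = false  [terminal]
26. n14.live = 29  [A.val + 19]
27. n9.live = 12  [A₁.live * 3 - 18]
28. n7.pre = true  [S.idx > 23]
29. n0.pre = true  [A.live > 17]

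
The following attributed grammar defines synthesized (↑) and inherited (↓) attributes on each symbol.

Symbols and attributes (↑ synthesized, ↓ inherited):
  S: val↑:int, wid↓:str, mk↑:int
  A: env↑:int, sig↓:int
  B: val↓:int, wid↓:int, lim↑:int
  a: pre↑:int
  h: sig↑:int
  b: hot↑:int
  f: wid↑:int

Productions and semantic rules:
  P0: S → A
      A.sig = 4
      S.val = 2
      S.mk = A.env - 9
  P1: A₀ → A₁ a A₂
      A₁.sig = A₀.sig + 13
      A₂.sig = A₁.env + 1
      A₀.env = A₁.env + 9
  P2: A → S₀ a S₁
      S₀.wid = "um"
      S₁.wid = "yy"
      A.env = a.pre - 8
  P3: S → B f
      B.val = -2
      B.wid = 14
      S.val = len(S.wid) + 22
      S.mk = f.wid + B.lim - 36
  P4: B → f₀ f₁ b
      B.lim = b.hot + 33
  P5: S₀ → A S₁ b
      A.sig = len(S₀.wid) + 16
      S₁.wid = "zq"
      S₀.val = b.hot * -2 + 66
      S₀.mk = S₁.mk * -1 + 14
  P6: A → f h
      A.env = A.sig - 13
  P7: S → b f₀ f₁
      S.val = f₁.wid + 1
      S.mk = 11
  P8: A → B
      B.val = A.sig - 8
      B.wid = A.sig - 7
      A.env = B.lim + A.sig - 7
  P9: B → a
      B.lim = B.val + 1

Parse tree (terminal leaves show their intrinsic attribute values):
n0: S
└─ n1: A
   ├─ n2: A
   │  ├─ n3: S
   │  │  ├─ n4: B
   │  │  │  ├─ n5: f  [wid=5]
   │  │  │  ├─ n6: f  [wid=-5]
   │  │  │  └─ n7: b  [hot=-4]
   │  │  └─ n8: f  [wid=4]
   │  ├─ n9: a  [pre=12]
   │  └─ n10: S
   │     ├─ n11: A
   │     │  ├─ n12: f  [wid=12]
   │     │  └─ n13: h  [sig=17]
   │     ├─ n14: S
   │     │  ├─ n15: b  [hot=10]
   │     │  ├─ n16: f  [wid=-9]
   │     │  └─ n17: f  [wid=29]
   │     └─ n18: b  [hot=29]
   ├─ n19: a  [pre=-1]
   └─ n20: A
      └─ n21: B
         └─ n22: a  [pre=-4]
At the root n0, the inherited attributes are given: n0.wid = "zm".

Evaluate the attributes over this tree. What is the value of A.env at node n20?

1. n0.wid = "zm"  [given at root]
2. n1.sig = 4  [4]
3. n2.sig = 17  [A₀.sig + 13]
4. n3.wid = "um"  ["um"]
5. n4.val = -2  [-2]
6. n4.wid = 14  [14]
7. n5.wid = 5  [terminal]
8. n6.wid = -5  [terminal]
9. n7.hot = -4  [terminal]
10. n4.lim = 29  [b.hot + 33]
11. n8.wid = 4  [terminal]
12. n3.val = 24  [len(S.wid) + 22]
13. n3.mk = -3  [f.wid + B.lim - 36]
14. n9.pre = 12  [terminal]
15. n10.wid = "yy"  ["yy"]
16. n11.sig = 18  [len(S₀.wid) + 16]
17. n12.wid = 12  [terminal]
18. n13.sig = 17  [terminal]
19. n11.env = 5  [A.sig - 13]
20. n14.wid = "zq"  ["zq"]
21. n15.hot = 10  [terminal]
22. n16.wid = -9  [terminal]
23. n17.wid = 29  [terminal]
24. n14.val = 30  [f₁.wid + 1]
25. n14.mk = 11  [11]
26. n18.hot = 29  [terminal]
27. n10.val = 8  [b.hot * -2 + 66]
28. n10.mk = 3  [S₁.mk * -1 + 14]
29. n2.env = 4  [a.pre - 8]
30. n19.pre = -1  [terminal]
31. n20.sig = 5  [A₁.env + 1]
32. n21.val = -3  [A.sig - 8]
33. n21.wid = -2  [A.sig - 7]
34. n22.pre = -4  [terminal]
35. n21.lim = -2  [B.val + 1]
36. n20.env = -4  [B.lim + A.sig - 7]
37. n1.env = 13  [A₁.env + 9]
38. n0.val = 2  [2]
39. n0.mk = 4  [A.env - 9]

-4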